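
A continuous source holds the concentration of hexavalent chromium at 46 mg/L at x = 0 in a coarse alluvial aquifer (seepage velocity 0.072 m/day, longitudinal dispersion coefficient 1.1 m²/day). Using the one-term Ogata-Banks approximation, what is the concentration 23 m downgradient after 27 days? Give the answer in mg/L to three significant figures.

For a continuous step input, C/C₀ ≈ ½·erfc((x−vt)/(2√(Dt))).
vt = 0.072 × 27 = 1.944 m and 2√(Dt) = 2√(1.1 × 27) = 10.90 m.
Argument (x−vt)/(2√(Dt)) = (23 − 1.944)/10.90 = 1.932; ½·erfc(1.932) = 0.003145.
C = 46 × 0.003145 = 0.145 mg/L.

0.145 mg/L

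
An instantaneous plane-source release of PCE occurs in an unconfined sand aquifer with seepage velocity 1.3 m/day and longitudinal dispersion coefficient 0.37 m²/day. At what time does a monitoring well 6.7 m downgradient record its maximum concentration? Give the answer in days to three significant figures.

For the 1D instantaneous-source solution, setting ∂C/∂t = 0 at fixed x gives v²t² + 2Dt − x² = 0, so t = (√(D² + v²x²) − D)/v².
√(D² + v²x²) = √(0.37² + 1.3² × 6.7²) = 8.718; v² = 1.69.
t = (8.718 − 0.37)/1.69 = 4.94 days (vs. the pure-advection estimate x/v = 5.15 d).

4.94 days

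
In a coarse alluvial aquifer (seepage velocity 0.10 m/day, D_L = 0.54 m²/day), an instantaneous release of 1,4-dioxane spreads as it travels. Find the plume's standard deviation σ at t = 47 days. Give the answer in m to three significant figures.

7.12 m

Dispersive spreading gives a Gaussian with σ² = 2Dt; advection only shifts the center.
σ = √(2 × 0.54 × 47) = 7.12 m.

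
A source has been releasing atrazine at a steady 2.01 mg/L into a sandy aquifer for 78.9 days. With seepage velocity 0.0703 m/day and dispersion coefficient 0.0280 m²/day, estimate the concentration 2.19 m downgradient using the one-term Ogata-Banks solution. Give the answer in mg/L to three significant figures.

For a continuous step input, C/C₀ ≈ ½·erfc((x−vt)/(2√(Dt))).
vt = 0.0703 × 78.9 = 5.54667 m and 2√(Dt) = 2√(0.0280 × 78.9) = 2.973 m.
Argument (x−vt)/(2√(Dt)) = (2.19 − 5.54667)/2.973 = -1.129; ½·erfc(-1.129) = 0.9448.
C = 2.01 × 0.9448 = 1.90 mg/L.

1.90 mg/L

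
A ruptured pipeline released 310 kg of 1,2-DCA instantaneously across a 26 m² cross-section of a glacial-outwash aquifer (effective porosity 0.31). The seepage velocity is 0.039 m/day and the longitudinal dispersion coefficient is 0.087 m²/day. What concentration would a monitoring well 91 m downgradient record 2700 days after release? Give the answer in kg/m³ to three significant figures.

0.569 kg/m³

For an instantaneous plane source, C(x,t) = M/(n_e·A·√(4πDt)) · exp(−(x−vt)²/(4Dt)), with n_e·A the pore (flow) area.
Plume center vt = 0.039 × 2700 = 105.3 m, so the well at 91 m is 14.3 m upgradient of the peak.
√(4πDt) = 54.33 m, giving peak height M/(n_e·A·√(4πDt)) = 310/(0.31 × 26 × 54.33) = 0.7079 kg/m³.
(x−vt)²/(4Dt) = (-14.3)²/(4 × 0.087 × 2700) = 0.2176; exp(−0.2176) = 0.8044.
C = 0.7079 × 0.8044 = 0.569 kg/m³.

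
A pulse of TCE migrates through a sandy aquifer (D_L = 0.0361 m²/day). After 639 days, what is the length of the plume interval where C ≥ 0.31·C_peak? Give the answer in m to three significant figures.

The plume is Gaussian with σ = √(2Dt) = √(2 × 0.0361 × 639) = 6.792 m.
C/C_peak = exp(−Δx²/(2σ²)) = 0.31 ⇒ Δx = σ·√(−2 ln 0.31) = 6.792 × 1.530 = 10.39 m.
Width = 2Δx = 20.8 m.

20.8 m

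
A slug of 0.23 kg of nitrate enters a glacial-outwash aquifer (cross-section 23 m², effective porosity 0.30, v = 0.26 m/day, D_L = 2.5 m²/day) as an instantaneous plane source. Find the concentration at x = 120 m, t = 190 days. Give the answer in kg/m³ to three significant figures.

For an instantaneous plane source, C(x,t) = M/(n_e·A·√(4πDt)) · exp(−(x−vt)²/(4Dt)), with n_e·A the pore (flow) area.
Plume center vt = 0.26 × 190 = 49.4 m, so the well at 120 m is 70.6 m downgradient of the peak.
√(4πDt) = 77.26 m, giving peak height M/(n_e·A·√(4πDt)) = 0.23/(0.30 × 23 × 77.26) = 0.0004314 kg/m³.
(x−vt)²/(4Dt) = (70.6)²/(4 × 2.5 × 190) = 2.623; exp(−2.623) = 0.07258.
C = 0.0004314 × 0.07258 = 3.13e-05 kg/m³.

3.13e-05 kg/m³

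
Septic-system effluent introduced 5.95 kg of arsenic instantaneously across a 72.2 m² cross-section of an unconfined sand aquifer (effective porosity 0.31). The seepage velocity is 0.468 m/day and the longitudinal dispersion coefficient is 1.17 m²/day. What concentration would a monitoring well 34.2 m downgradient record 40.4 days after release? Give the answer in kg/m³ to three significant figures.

For an instantaneous plane source, C(x,t) = M/(n_e·A·√(4πDt)) · exp(−(x−vt)²/(4Dt)), with n_e·A the pore (flow) area.
Plume center vt = 0.468 × 40.4 = 18.9072 m, so the well at 34.2 m is 15.2928 m downgradient of the peak.
√(4πDt) = 24.37 m, giving peak height M/(n_e·A·√(4πDt)) = 5.95/(0.31 × 72.2 × 24.37) = 0.01091 kg/m³.
(x−vt)²/(4Dt) = (15.2928)²/(4 × 1.17 × 40.4) = 1.237; exp(−1.237) = 0.2903.
C = 0.01091 × 0.2903 = 0.00317 kg/m³.

0.00317 kg/m³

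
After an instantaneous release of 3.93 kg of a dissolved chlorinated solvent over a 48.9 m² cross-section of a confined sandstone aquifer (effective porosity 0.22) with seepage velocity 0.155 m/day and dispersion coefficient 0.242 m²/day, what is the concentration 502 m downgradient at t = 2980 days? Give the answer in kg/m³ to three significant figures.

0.00220 kg/m³

For an instantaneous plane source, C(x,t) = M/(n_e·A·√(4πDt)) · exp(−(x−vt)²/(4Dt)), with n_e·A the pore (flow) area.
Plume center vt = 0.155 × 2980 = 461.9 m, so the well at 502 m is 40.1 m downgradient of the peak.
√(4πDt) = 95.20 m, giving peak height M/(n_e·A·√(4πDt)) = 3.93/(0.22 × 48.9 × 95.20) = 0.003837 kg/m³.
(x−vt)²/(4Dt) = (40.1)²/(4 × 0.242 × 2980) = 0.5574; exp(−0.5574) = 0.5727.
C = 0.003837 × 0.5727 = 0.00220 kg/m³.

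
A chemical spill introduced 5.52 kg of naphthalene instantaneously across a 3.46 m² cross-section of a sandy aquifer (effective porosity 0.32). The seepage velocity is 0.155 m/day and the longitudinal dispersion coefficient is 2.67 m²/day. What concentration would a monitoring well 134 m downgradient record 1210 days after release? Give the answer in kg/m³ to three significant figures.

For an instantaneous plane source, C(x,t) = M/(n_e·A·√(4πDt)) · exp(−(x−vt)²/(4Dt)), with n_e·A the pore (flow) area.
Plume center vt = 0.155 × 1210 = 187.55 m, so the well at 134 m is 53.55 m upgradient of the peak.
√(4πDt) = 201.5 m, giving peak height M/(n_e·A·√(4πDt)) = 5.52/(0.32 × 3.46 × 201.5) = 0.02474 kg/m³.
(x−vt)²/(4Dt) = (-53.55)²/(4 × 2.67 × 1210) = 0.2219; exp(−0.2219) = 0.8010.
C = 0.02474 × 0.8010 = 0.0198 kg/m³.

0.0198 kg/m³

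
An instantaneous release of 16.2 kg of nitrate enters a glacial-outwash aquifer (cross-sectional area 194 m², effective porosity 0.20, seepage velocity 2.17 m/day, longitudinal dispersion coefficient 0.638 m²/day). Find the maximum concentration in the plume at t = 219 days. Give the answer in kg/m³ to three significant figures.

The peak of an instantaneous 1D plume sits at x = vt; there the Gaussian factor is 1 and C_max = M/(n_e·A·√(4πDt)), where n_e·A is the pore area the mass is dissolved in.
√(4πDt) = √(4π × 0.638 × 219) = 41.90 m, so C_max = 16.2/(0.20 × 194 × 41.90) = 0.00996 kg/m³.

0.00996 kg/m³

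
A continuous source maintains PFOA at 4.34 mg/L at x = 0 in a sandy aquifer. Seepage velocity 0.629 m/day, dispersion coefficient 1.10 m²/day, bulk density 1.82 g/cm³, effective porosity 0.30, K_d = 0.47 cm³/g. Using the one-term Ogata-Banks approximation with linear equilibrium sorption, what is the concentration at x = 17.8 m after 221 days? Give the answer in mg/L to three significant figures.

4.12 mg/L

Retardation factor R = 1 + ρ_b·K_d/n = 1 + 1.82 × 0.47/0.30 = 3.851.
Sorption retards both mechanisms: v_R = v/R = 0.1633 m/day, D_R = D/R = 0.2856 m²/day.
v_R·t = 0.1633 × 221 = 36.0893 m; 2√(D_R t) = 15.89 m; argument = (17.8 − 36.0893)/15.89 = -1.151.
C = C₀ × ½·erfc(-1.151) = 4.34 × 0.9482 = 4.12 mg/L.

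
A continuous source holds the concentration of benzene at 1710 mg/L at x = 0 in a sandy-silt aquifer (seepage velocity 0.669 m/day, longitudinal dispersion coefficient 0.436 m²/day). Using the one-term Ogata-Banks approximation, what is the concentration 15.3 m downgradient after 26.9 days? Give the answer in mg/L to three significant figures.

For a continuous step input, C/C₀ ≈ ½·erfc((x−vt)/(2√(Dt))).
vt = 0.669 × 26.9 = 17.9961 m and 2√(Dt) = 2√(0.436 × 26.9) = 6.849 m.
Argument (x−vt)/(2√(Dt)) = (15.3 − 17.9961)/6.849 = -0.3936; ½·erfc(-0.3936) = 0.7111.
C = 1710 × 0.7111 = 1220 mg/L.

1220 mg/L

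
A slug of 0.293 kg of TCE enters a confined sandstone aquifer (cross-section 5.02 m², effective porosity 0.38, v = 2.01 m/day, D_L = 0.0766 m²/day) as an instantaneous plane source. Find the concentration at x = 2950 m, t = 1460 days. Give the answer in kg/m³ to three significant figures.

For an instantaneous plane source, C(x,t) = M/(n_e·A·√(4πDt)) · exp(−(x−vt)²/(4Dt)), with n_e·A the pore (flow) area.
Plume center vt = 2.01 × 1460 = 2934.6 m, so the well at 2950 m is 15.4 m downgradient of the peak.
√(4πDt) = 37.49 m, giving peak height M/(n_e·A·√(4πDt)) = 0.293/(0.38 × 5.02 × 37.49) = 0.004097 kg/m³.
(x−vt)²/(4Dt) = (15.4)²/(4 × 0.0766 × 1460) = 0.5302; exp(−0.5302) = 0.5885.
C = 0.004097 × 0.5885 = 0.00241 kg/m³.

0.00241 kg/m³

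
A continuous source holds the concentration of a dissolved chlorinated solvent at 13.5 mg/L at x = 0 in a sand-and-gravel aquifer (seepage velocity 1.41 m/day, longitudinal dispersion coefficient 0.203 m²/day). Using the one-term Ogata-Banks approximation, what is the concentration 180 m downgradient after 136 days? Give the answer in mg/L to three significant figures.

For a continuous step input, C/C₀ ≈ ½·erfc((x−vt)/(2√(Dt))).
vt = 1.41 × 136 = 191.76 m and 2√(Dt) = 2√(0.203 × 136) = 10.51 m.
Argument (x−vt)/(2√(Dt)) = (180 − 191.76)/10.51 = -1.119; ½·erfc(-1.119) = 0.9432.
C = 13.5 × 0.9432 = 12.7 mg/L.

12.7 mg/L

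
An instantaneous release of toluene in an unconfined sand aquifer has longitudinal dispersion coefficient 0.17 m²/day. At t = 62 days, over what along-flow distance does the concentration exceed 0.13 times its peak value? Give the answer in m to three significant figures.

18.5 m

The plume is Gaussian with σ = √(2Dt) = √(2 × 0.17 × 62) = 4.591 m.
C/C_peak = exp(−Δx²/(2σ²)) = 0.13 ⇒ Δx = σ·√(−2 ln 0.13) = 4.591 × 2.020 = 9.274 m.
Width = 2Δx = 18.5 m.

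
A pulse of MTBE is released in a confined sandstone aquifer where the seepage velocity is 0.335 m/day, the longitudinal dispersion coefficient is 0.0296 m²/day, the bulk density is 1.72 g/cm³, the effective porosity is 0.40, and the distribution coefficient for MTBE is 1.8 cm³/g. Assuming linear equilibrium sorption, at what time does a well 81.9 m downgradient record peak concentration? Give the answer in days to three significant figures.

Retardation factor R = 1 + ρ_b·K_d/n = 1 + 1.72 × 1.8/0.40 = 8.740.
Sorption retards both mechanisms: v_R = v/R = 0.03833 m/day, D_R = D/R = 0.003387 m²/day.
Peak time from v_R²t² + 2D_R t − x² = 0: t = (√(D_R² + v_R²x²) − D_R)/v_R².
√(D_R² + v_R²x²) = √(0.003387² + 0.03833² × 81.9²) = 3.139; v_R² = 0.001469.
t = (3.139 − 0.003387)/0.001469 = 2130 days.

2130 days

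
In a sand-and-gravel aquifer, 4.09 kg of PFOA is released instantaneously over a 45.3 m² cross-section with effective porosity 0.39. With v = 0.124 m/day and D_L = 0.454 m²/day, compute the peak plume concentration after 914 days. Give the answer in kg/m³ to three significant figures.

0.00321 kg/m³

The peak of an instantaneous 1D plume sits at x = vt; there the Gaussian factor is 1 and C_max = M/(n_e·A·√(4πDt)), where n_e·A is the pore area the mass is dissolved in.
√(4πDt) = √(4π × 0.454 × 914) = 72.21 m, so C_max = 4.09/(0.39 × 45.3 × 72.21) = 0.00321 kg/m³.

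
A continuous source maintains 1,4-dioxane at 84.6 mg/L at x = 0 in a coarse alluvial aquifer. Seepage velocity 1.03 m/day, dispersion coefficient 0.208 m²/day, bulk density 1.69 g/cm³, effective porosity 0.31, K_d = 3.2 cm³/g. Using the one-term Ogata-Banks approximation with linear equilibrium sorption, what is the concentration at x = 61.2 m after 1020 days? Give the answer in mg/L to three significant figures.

Retardation factor R = 1 + ρ_b·K_d/n = 1 + 1.69 × 3.2/0.31 = 18.45.
Sorption retards both mechanisms: v_R = v/R = 0.05583 m/day, D_R = D/R = 0.01127 m²/day.
v_R·t = 0.05583 × 1020 = 56.9466 m; 2√(D_R t) = 6.781 m; argument = (61.2 − 56.9466)/6.781 = 0.6273.
C = C₀ × ½·erfc(0.6273) = 84.6 × 0.1875 = 15.9 mg/L.

15.9 mg/L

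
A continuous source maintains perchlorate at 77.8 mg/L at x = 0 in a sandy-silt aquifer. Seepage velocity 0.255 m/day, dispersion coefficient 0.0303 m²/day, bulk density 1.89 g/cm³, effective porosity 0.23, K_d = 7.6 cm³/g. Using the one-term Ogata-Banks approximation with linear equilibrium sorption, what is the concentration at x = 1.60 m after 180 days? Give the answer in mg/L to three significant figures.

Retardation factor R = 1 + ρ_b·K_d/n = 1 + 1.89 × 7.6/0.23 = 63.45.
Sorption retards both mechanisms: v_R = v/R = 0.004019 m/day, D_R = D/R = 0.0004775 m²/day.
v_R·t = 0.004019 × 180 = 0.72342 m; 2√(D_R t) = 0.5863 m; argument = (1.60 − 0.72342)/0.5863 = 1.495.
C = C₀ × ½·erfc(1.495) = 77.8 × 0.01725 = 1.34 mg/L.

1.34 mg/L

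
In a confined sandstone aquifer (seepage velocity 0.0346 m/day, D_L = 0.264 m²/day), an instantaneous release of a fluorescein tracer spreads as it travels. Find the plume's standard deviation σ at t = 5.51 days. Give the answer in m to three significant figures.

1.71 m

Dispersive spreading gives a Gaussian with σ² = 2Dt; advection only shifts the center.
σ = √(2 × 0.264 × 5.51) = 1.71 m.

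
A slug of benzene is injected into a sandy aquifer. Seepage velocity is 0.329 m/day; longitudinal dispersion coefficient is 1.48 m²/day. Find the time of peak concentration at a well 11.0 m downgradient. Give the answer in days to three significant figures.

For the 1D instantaneous-source solution, setting ∂C/∂t = 0 at fixed x gives v²t² + 2Dt − x² = 0, so t = (√(D² + v²x²) − D)/v².
√(D² + v²x²) = √(1.48² + 0.329² × 11.0²) = 3.910; v² = 0.108241.
t = (3.910 − 1.48)/0.108241 = 22.4 days (vs. the pure-advection estimate x/v = 33.4 d).

22.4 days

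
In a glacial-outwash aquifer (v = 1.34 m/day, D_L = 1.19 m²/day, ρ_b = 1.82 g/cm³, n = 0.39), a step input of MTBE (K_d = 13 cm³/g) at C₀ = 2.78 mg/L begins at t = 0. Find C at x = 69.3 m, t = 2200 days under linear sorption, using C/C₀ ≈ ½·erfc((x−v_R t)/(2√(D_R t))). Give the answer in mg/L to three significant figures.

0.0273 mg/L

Retardation factor R = 1 + ρ_b·K_d/n = 1 + 1.82 × 13/0.39 = 61.67.
Sorption retards both mechanisms: v_R = v/R = 0.02173 m/day, D_R = D/R = 0.01930 m²/day.
v_R·t = 0.02173 × 2200 = 47.806 m; 2√(D_R t) = 13.03 m; argument = (69.3 − 47.806)/13.03 = 1.650.
C = C₀ × ½·erfc(1.650) = 2.78 × 0.009812 = 0.0273 mg/L.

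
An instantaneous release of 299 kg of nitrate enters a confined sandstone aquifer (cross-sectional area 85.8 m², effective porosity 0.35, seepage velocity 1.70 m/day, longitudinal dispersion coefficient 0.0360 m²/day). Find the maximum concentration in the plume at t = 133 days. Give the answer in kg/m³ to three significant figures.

1.28 kg/m³

The peak of an instantaneous 1D plume sits at x = vt; there the Gaussian factor is 1 and C_max = M/(n_e·A·√(4πDt)), where n_e·A is the pore area the mass is dissolved in.
√(4πDt) = √(4π × 0.0360 × 133) = 7.757 m, so C_max = 299/(0.35 × 85.8 × 7.757) = 1.28 kg/m³.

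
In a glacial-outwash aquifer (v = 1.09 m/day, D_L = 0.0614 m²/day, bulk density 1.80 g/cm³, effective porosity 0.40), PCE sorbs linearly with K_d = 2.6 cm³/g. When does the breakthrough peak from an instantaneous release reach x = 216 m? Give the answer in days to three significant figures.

2520 days

Retardation factor R = 1 + ρ_b·K_d/n = 1 + 1.80 × 2.6/0.40 = 12.70.
Sorption retards both mechanisms: v_R = v/R = 0.08583 m/day, D_R = D/R = 0.004835 m²/day.
Peak time from v_R²t² + 2D_R t − x² = 0: t = (√(D_R² + v_R²x²) − D_R)/v_R².
√(D_R² + v_R²x²) = √(0.004835² + 0.08583² × 216²) = 18.54; v_R² = 0.007367.
t = (18.54 − 0.004835)/0.007367 = 2520 days.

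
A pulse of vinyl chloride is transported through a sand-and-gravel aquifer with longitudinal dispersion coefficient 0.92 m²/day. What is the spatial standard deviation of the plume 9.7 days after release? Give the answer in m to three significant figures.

4.22 m

Dispersive spreading gives a Gaussian with σ² = 2Dt; advection only shifts the center.
σ = √(2 × 0.92 × 9.7) = 4.22 m.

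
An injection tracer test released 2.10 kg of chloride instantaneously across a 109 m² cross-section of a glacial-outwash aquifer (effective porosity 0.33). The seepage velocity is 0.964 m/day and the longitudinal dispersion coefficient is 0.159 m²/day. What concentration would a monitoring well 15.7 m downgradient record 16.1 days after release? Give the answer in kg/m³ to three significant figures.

0.0103 kg/m³

For an instantaneous plane source, C(x,t) = M/(n_e·A·√(4πDt)) · exp(−(x−vt)²/(4Dt)), with n_e·A the pore (flow) area.
Plume center vt = 0.964 × 16.1 = 15.5204 m, so the well at 15.7 m is 0.1796 m downgradient of the peak.
√(4πDt) = 5.672 m, giving peak height M/(n_e·A·√(4πDt)) = 2.10/(0.33 × 109 × 5.672) = 0.01029 kg/m³.
(x−vt)²/(4Dt) = (0.1796)²/(4 × 0.159 × 16.1) = 0.003150; exp(−0.003150) = 0.9969.
C = 0.01029 × 0.9969 = 0.0103 kg/m³.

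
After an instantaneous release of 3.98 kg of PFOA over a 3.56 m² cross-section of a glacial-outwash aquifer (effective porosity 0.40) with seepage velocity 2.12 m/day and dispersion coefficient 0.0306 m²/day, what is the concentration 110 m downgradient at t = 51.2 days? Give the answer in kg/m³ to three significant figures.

For an instantaneous plane source, C(x,t) = M/(n_e·A·√(4πDt)) · exp(−(x−vt)²/(4Dt)), with n_e·A the pore (flow) area.
Plume center vt = 2.12 × 51.2 = 108.544 m, so the well at 110 m is 1.456 m downgradient of the peak.
√(4πDt) = 4.437 m, giving peak height M/(n_e·A·√(4πDt)) = 3.98/(0.40 × 3.56 × 4.437) = 0.6299 kg/m³.
(x−vt)²/(4Dt) = (1.456)²/(4 × 0.0306 × 51.2) = 0.3383; exp(−0.3383) = 0.7130.
C = 0.6299 × 0.7130 = 0.449 kg/m³.

0.449 kg/m³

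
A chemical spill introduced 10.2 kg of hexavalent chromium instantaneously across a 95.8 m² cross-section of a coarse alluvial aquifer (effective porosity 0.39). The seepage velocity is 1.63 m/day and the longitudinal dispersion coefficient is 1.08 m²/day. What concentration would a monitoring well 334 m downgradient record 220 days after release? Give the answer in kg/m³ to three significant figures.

For an instantaneous plane source, C(x,t) = M/(n_e·A·√(4πDt)) · exp(−(x−vt)²/(4Dt)), with n_e·A the pore (flow) area.
Plume center vt = 1.63 × 220 = 358.6 m, so the well at 334 m is 24.6 m upgradient of the peak.
√(4πDt) = 54.64 m, giving peak height M/(n_e·A·√(4πDt)) = 10.2/(0.39 × 95.8 × 54.64) = 0.004996 kg/m³.
(x−vt)²/(4Dt) = (-24.6)²/(4 × 1.08 × 220) = 0.6367; exp(−0.6367) = 0.5290.
C = 0.004996 × 0.5290 = 0.00264 kg/m³.

0.00264 kg/m³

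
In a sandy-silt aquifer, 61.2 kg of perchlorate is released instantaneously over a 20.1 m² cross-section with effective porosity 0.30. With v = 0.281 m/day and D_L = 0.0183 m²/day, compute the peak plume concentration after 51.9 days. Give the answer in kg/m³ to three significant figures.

2.94 kg/m³

The peak of an instantaneous 1D plume sits at x = vt; there the Gaussian factor is 1 and C_max = M/(n_e·A·√(4πDt)), where n_e·A is the pore area the mass is dissolved in.
√(4πDt) = √(4π × 0.0183 × 51.9) = 3.455 m, so C_max = 61.2/(0.30 × 20.1 × 3.455) = 2.94 kg/m³.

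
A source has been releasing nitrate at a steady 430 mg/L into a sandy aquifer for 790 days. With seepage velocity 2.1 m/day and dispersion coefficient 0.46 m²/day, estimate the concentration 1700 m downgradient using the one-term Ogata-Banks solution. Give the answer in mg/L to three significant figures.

27.6 mg/L

For a continuous step input, C/C₀ ≈ ½·erfc((x−vt)/(2√(Dt))).
vt = 2.1 × 790 = 1659 m and 2√(Dt) = 2√(0.46 × 790) = 38.13 m.
Argument (x−vt)/(2√(Dt)) = (1700 − 1659)/38.13 = 1.075; ½·erfc(1.075) = 0.06422.
C = 430 × 0.06422 = 27.6 mg/L.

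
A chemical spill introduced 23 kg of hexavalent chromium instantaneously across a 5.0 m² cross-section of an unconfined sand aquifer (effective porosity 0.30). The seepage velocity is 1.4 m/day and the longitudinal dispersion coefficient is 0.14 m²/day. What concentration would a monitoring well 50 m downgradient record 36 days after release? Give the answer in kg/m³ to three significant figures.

1.91 kg/m³

For an instantaneous plane source, C(x,t) = M/(n_e·A·√(4πDt)) · exp(−(x−vt)²/(4Dt)), with n_e·A the pore (flow) area.
Plume center vt = 1.4 × 36 = 50.4 m, so the well at 50 m is 0.4 m upgradient of the peak.
√(4πDt) = 7.958 m, giving peak height M/(n_e·A·√(4πDt)) = 23/(0.30 × 5.0 × 7.958) = 1.927 kg/m³.
(x−vt)²/(4Dt) = (-0.4)²/(4 × 0.14 × 36) = 0.007937; exp(−0.007937) = 0.9921.
C = 1.927 × 0.9921 = 1.91 kg/m³.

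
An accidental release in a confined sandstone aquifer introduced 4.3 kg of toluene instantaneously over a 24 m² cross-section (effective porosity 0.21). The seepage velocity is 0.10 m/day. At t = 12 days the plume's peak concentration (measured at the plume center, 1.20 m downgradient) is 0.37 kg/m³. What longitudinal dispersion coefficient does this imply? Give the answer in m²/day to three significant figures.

0.0353 m²/day

At the plume center C_max = M/(n_e·A·√(4πDt)), so D = M²/(4πt·(n_e·A·C_max)²).
n_e·A·C_max = 0.21 × 24 × 0.37 = 1.865 kg/m.
D = 4.3²/(4π × 12 × 1.865²) = 0.0353 m²/day.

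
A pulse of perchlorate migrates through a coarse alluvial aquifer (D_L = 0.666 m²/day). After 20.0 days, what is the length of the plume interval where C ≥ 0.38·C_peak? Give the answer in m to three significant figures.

The plume is Gaussian with σ = √(2Dt) = √(2 × 0.666 × 20.0) = 5.161 m.
C/C_peak = exp(−Δx²/(2σ²)) = 0.38 ⇒ Δx = σ·√(−2 ln 0.38) = 5.161 × 1.391 = 7.179 m.
Width = 2Δx = 14.4 m.

14.4 m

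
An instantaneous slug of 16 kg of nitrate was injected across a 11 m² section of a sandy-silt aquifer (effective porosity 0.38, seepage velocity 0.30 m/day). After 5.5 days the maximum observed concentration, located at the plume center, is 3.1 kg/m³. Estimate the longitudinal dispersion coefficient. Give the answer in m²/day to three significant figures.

At the plume center C_max = M/(n_e·A·√(4πDt)), so D = M²/(4πt·(n_e·A·C_max)²).
n_e·A·C_max = 0.38 × 11 × 3.1 = 12.96 kg/m.
D = 16²/(4π × 5.5 × 12.96²) = 0.0221 m²/day.

0.0221 m²/day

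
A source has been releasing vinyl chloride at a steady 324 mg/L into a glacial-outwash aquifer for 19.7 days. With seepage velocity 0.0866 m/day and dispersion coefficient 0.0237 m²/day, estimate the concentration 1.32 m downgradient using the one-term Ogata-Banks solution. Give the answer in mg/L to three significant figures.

212 mg/L

For a continuous step input, C/C₀ ≈ ½·erfc((x−vt)/(2√(Dt))).
vt = 0.0866 × 19.7 = 1.70602 m and 2√(Dt) = 2√(0.0237 × 19.7) = 1.367 m.
Argument (x−vt)/(2√(Dt)) = (1.32 − 1.70602)/1.367 = -0.2824; ½·erfc(-0.2824) = 0.6552.
C = 324 × 0.6552 = 212 mg/L.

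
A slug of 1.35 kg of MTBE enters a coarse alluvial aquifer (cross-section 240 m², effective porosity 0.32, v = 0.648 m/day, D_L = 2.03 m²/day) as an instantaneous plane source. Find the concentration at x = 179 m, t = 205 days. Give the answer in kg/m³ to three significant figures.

6.76e-05 kg/m³

For an instantaneous plane source, C(x,t) = M/(n_e·A·√(4πDt)) · exp(−(x−vt)²/(4Dt)), with n_e·A the pore (flow) area.
Plume center vt = 0.648 × 205 = 132.84 m, so the well at 179 m is 46.16 m downgradient of the peak.
√(4πDt) = 72.32 m, giving peak height M/(n_e·A·√(4πDt)) = 1.35/(0.32 × 240 × 72.32) = 0.0002431 kg/m³.
(x−vt)²/(4Dt) = (46.16)²/(4 × 2.03 × 205) = 1.280; exp(−1.280) = 0.2780.
C = 0.0002431 × 0.2780 = 6.76e-05 kg/m³.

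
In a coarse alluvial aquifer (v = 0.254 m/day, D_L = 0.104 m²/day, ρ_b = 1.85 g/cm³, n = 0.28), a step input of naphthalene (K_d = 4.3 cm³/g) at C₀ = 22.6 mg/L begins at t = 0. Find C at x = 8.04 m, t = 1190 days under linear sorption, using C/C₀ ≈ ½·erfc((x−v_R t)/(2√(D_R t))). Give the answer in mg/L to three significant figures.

Retardation factor R = 1 + ρ_b·K_d/n = 1 + 1.85 × 4.3/0.28 = 29.41.
Sorption retards both mechanisms: v_R = v/R = 0.008637 m/day, D_R = D/R = 0.003536 m²/day.
v_R·t = 0.008637 × 1190 = 10.27803 m; 2√(D_R t) = 4.103 m; argument = (8.04 − 10.27803)/4.103 = -0.5455.
C = C₀ × ½·erfc(-0.5455) = 22.6 × 0.7798 = 17.6 mg/L.

17.6 mg/L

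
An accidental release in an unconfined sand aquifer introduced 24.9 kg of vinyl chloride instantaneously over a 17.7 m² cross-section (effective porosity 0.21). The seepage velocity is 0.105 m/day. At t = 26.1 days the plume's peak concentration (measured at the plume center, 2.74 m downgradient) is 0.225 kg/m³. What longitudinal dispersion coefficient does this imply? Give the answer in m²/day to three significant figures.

2.70 m²/day

At the plume center C_max = M/(n_e·A·√(4πDt)), so D = M²/(4πt·(n_e·A·C_max)²).
n_e·A·C_max = 0.21 × 17.7 × 0.225 = 0.8363 kg/m.
D = 24.9²/(4π × 26.1 × 0.8363²) = 2.70 m²/day.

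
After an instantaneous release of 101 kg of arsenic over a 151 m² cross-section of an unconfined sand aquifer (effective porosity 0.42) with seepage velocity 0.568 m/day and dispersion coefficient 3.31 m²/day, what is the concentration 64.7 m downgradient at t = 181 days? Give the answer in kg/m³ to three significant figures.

For an instantaneous plane source, C(x,t) = M/(n_e·A·√(4πDt)) · exp(−(x−vt)²/(4Dt)), with n_e·A the pore (flow) area.
Plume center vt = 0.568 × 181 = 102.808 m, so the well at 64.7 m is 38.108 m upgradient of the peak.
√(4πDt) = 86.77 m, giving peak height M/(n_e·A·√(4πDt)) = 101/(0.42 × 151 × 86.77) = 0.01835 kg/m³.
(x−vt)²/(4Dt) = (-38.108)²/(4 × 3.31 × 181) = 0.6060; exp(−0.6060) = 0.5455.
C = 0.01835 × 0.5455 = 0.0100 kg/m³.

0.0100 kg/m³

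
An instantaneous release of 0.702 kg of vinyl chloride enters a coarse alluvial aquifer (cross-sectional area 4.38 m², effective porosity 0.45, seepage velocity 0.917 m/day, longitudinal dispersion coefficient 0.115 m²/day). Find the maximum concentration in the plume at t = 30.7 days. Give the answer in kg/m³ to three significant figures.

The peak of an instantaneous 1D plume sits at x = vt; there the Gaussian factor is 1 and C_max = M/(n_e·A·√(4πDt)), where n_e·A is the pore area the mass is dissolved in.
√(4πDt) = √(4π × 0.115 × 30.7) = 6.661 m, so C_max = 0.702/(0.45 × 4.38 × 6.661) = 0.0535 kg/m³.

0.0535 kg/m³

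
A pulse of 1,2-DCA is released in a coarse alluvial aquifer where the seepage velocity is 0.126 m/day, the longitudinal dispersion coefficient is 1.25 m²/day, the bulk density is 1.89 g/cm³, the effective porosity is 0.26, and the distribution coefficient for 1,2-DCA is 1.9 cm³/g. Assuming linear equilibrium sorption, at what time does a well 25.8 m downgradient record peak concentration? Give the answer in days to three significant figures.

Retardation factor R = 1 + ρ_b·K_d/n = 1 + 1.89 × 1.9/0.26 = 14.81.
Sorption retards both mechanisms: v_R = v/R = 0.008508 m/day, D_R = D/R = 0.08440 m²/day.
Peak time from v_R²t² + 2D_R t − x² = 0: t = (√(D_R² + v_R²x²) − D_R)/v_R².
√(D_R² + v_R²x²) = √(0.08440² + 0.008508² × 25.8²) = 0.2352; v_R² = 7.239e-05.
t = (0.2352 − 0.08440)/7.239e-05 = 2080 days.

2080 days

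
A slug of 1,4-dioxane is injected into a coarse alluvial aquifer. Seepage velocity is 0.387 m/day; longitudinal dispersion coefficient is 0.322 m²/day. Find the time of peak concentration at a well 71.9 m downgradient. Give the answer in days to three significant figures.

For the 1D instantaneous-source solution, setting ∂C/∂t = 0 at fixed x gives v²t² + 2Dt − x² = 0, so t = (√(D² + v²x²) − D)/v².
√(D² + v²x²) = √(0.322² + 0.387² × 71.9²) = 27.83; v² = 0.149769.
t = (27.83 − 0.322)/0.149769 = 184 days (vs. the pure-advection estimate x/v = 186 d).

184 days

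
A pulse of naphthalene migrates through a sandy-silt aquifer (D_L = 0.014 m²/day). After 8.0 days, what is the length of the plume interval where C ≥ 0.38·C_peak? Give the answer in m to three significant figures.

The plume is Gaussian with σ = √(2Dt) = √(2 × 0.014 × 8.0) = 0.4733 m.
C/C_peak = exp(−Δx²/(2σ²)) = 0.38 ⇒ Δx = σ·√(−2 ln 0.38) = 0.4733 × 1.391 = 0.6584 m.
Width = 2Δx = 1.32 m.

1.32 m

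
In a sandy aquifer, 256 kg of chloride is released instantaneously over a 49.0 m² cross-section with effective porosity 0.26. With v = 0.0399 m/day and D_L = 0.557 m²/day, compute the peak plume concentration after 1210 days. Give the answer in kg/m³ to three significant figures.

0.218 kg/m³

The peak of an instantaneous 1D plume sits at x = vt; there the Gaussian factor is 1 and C_max = M/(n_e·A·√(4πDt)), where n_e·A is the pore area the mass is dissolved in.
√(4πDt) = √(4π × 0.557 × 1210) = 92.03 m, so C_max = 256/(0.26 × 49.0 × 92.03) = 0.218 kg/m³.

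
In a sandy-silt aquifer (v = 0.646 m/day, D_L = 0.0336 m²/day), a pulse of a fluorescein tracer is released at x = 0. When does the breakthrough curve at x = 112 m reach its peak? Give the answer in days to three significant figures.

173 days

For the 1D instantaneous-source solution, setting ∂C/∂t = 0 at fixed x gives v²t² + 2Dt − x² = 0, so t = (√(D² + v²x²) − D)/v².
√(D² + v²x²) = √(0.0336² + 0.646² × 112²) = 72.35; v² = 0.417316.
t = (72.35 − 0.0336)/0.417316 = 173 days (vs. the pure-advection estimate x/v = 173 d).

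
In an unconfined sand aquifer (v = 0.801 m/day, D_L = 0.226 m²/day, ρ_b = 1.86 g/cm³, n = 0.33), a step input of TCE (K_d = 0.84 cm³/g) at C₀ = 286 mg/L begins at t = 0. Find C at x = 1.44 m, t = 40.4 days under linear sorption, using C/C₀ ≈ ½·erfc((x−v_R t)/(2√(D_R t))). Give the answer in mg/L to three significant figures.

283 mg/L

Retardation factor R = 1 + ρ_b·K_d/n = 1 + 1.86 × 0.84/0.33 = 5.735.
Sorption retards both mechanisms: v_R = v/R = 0.1397 m/day, D_R = D/R = 0.03941 m²/day.
v_R·t = 0.1397 × 40.4 = 5.64388 m; 2√(D_R t) = 2.524 m; argument = (1.44 − 5.64388)/2.524 = -1.666.
C = C₀ × ½·erfc(-1.666) = 286 × 0.9908 = 283 mg/L.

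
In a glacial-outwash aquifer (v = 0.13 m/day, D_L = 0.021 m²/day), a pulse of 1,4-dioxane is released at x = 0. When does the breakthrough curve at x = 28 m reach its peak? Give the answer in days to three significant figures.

214 days

For the 1D instantaneous-source solution, setting ∂C/∂t = 0 at fixed x gives v²t² + 2Dt − x² = 0, so t = (√(D² + v²x²) − D)/v².
√(D² + v²x²) = √(0.021² + 0.13² × 28²) = 3.640; v² = 0.0169.
t = (3.640 − 0.021)/0.0169 = 214 days (vs. the pure-advection estimate x/v = 215 d).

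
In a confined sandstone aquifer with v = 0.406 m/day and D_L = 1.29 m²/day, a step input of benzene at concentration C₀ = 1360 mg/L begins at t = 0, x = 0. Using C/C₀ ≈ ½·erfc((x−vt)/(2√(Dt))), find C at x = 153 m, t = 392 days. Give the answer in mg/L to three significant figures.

784 mg/L

For a continuous step input, C/C₀ ≈ ½·erfc((x−vt)/(2√(Dt))).
vt = 0.406 × 392 = 159.152 m and 2√(Dt) = 2√(1.29 × 392) = 44.97 m.
Argument (x−vt)/(2√(Dt)) = (153 − 159.152)/44.97 = -0.1368; ½·erfc(-0.1368) = 0.5767.
C = 1360 × 0.5767 = 784 mg/L.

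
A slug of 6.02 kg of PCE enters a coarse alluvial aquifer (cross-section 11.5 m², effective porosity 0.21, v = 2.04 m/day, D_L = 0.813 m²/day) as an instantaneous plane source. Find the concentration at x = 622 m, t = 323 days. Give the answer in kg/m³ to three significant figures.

0.0119 kg/m³

For an instantaneous plane source, C(x,t) = M/(n_e·A·√(4πDt)) · exp(−(x−vt)²/(4Dt)), with n_e·A the pore (flow) area.
Plume center vt = 2.04 × 323 = 658.92 m, so the well at 622 m is 36.92 m upgradient of the peak.
√(4πDt) = 57.44 m, giving peak height M/(n_e·A·√(4πDt)) = 6.02/(0.21 × 11.5 × 57.44) = 0.04340 kg/m³.
(x−vt)²/(4Dt) = (-36.92)²/(4 × 0.813 × 323) = 1.298; exp(−1.298) = 0.2731.
C = 0.04340 × 0.2731 = 0.0119 kg/m³.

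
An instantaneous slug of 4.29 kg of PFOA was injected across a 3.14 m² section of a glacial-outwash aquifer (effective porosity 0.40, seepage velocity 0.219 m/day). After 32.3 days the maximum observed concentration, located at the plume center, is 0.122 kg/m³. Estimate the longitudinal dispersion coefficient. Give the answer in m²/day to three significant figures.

1.93 m²/day

At the plume center C_max = M/(n_e·A·√(4πDt)), so D = M²/(4πt·(n_e·A·C_max)²).
n_e·A·C_max = 0.40 × 3.14 × 0.122 = 0.1532 kg/m.
D = 4.29²/(4π × 32.3 × 0.1532²) = 1.93 m²/day.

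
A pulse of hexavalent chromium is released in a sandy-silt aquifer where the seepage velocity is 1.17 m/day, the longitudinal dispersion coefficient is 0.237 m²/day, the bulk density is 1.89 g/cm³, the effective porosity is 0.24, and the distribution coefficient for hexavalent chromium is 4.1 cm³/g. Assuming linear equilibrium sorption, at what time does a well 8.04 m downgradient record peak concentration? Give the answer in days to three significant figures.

223 days

Retardation factor R = 1 + ρ_b·K_d/n = 1 + 1.89 × 4.1/0.24 = 33.29.
Sorption retards both mechanisms: v_R = v/R = 0.03515 m/day, D_R = D/R = 0.007119 m²/day.
Peak time from v_R²t² + 2D_R t − x² = 0: t = (√(D_R² + v_R²x²) − D_R)/v_R².
√(D_R² + v_R²x²) = √(0.007119² + 0.03515² × 8.04²) = 0.2827; v_R² = 0.001236.
t = (0.2827 − 0.007119)/0.001236 = 223 days.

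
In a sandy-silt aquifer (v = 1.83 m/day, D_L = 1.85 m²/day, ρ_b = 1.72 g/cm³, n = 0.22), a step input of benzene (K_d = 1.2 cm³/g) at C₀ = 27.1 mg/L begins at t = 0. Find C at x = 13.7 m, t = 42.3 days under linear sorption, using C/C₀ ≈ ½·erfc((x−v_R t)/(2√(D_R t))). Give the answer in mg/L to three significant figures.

Retardation factor R = 1 + ρ_b·K_d/n = 1 + 1.72 × 1.2/0.22 = 10.38.
Sorption retards both mechanisms: v_R = v/R = 0.1763 m/day, D_R = D/R = 0.1782 m²/day.
v_R·t = 0.1763 × 42.3 = 7.45749 m; 2√(D_R t) = 5.491 m; argument = (13.7 − 7.45749)/5.491 = 1.137.
C = C₀ × ½·erfc(1.137) = 27.1 × 0.05392 = 1.46 mg/L.

1.46 mg/L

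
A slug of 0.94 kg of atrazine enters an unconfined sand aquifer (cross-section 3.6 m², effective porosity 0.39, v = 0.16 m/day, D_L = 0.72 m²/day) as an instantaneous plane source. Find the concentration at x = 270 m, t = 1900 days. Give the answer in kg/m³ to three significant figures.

For an instantaneous plane source, C(x,t) = M/(n_e·A·√(4πDt)) · exp(−(x−vt)²/(4Dt)), with n_e·A the pore (flow) area.
Plume center vt = 0.16 × 1900 = 304 m, so the well at 270 m is 34 m upgradient of the peak.
√(4πDt) = 131.1 m, giving peak height M/(n_e·A·√(4πDt)) = 0.94/(0.39 × 3.6 × 131.1) = 0.005107 kg/m³.
(x−vt)²/(4Dt) = (-34)²/(4 × 0.72 × 1900) = 0.2113; exp(−0.2113) = 0.8095.
C = 0.005107 × 0.8095 = 0.00413 kg/m³.

0.00413 kg/m³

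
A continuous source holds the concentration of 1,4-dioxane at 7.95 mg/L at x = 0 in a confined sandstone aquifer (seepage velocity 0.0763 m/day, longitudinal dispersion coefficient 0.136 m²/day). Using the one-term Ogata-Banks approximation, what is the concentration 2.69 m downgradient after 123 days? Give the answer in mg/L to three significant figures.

For a continuous step input, C/C₀ ≈ ½·erfc((x−vt)/(2√(Dt))).
vt = 0.0763 × 123 = 9.3849 m and 2√(Dt) = 2√(0.136 × 123) = 8.180 m.
Argument (x−vt)/(2√(Dt)) = (2.69 − 9.3849)/8.180 = -0.8184; ½·erfc(-0.8184) = 0.8764.
C = 7.95 × 0.8764 = 6.97 mg/L.

6.97 mg/L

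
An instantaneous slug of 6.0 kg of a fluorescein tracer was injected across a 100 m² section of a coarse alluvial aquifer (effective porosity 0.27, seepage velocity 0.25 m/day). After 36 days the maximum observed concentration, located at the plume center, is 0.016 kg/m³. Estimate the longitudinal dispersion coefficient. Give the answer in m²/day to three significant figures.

At the plume center C_max = M/(n_e·A·√(4πDt)), so D = M²/(4πt·(n_e·A·C_max)²).
n_e·A·C_max = 0.27 × 100 × 0.016 = 0.4320 kg/m.
D = 6.0²/(4π × 36 × 0.4320²) = 0.426 m²/day.

0.426 m²/day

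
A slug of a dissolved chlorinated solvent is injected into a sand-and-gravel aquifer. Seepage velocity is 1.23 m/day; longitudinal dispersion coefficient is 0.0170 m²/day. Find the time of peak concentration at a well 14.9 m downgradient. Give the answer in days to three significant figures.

For the 1D instantaneous-source solution, setting ∂C/∂t = 0 at fixed x gives v²t² + 2Dt − x² = 0, so t = (√(D² + v²x²) − D)/v².
√(D² + v²x²) = √(0.0170² + 1.23² × 14.9²) = 18.33; v² = 1.5129.
t = (18.33 − 0.0170)/1.5129 = 12.1 days (vs. the pure-advection estimate x/v = 12.1 d).

12.1 days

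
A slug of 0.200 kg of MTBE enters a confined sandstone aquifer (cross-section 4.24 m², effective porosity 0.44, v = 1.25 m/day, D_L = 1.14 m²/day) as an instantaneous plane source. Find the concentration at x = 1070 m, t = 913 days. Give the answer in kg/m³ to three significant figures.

0.000277 kg/m³

For an instantaneous plane source, C(x,t) = M/(n_e·A·√(4πDt)) · exp(−(x−vt)²/(4Dt)), with n_e·A the pore (flow) area.
Plume center vt = 1.25 × 913 = 1141.25 m, so the well at 1070 m is 71.25 m upgradient of the peak.
√(4πDt) = 114.4 m, giving peak height M/(n_e·A·√(4πDt)) = 0.200/(0.44 × 4.24 × 114.4) = 0.0009371 kg/m³.
(x−vt)²/(4Dt) = (-71.25)²/(4 × 1.14 × 913) = 1.219; exp(−1.219) = 0.2955.
C = 0.0009371 × 0.2955 = 0.000277 kg/m³.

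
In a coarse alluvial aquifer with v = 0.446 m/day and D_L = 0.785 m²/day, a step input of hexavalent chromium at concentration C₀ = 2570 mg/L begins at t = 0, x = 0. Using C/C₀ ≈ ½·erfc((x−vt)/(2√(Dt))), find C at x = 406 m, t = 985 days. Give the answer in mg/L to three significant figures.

For a continuous step input, C/C₀ ≈ ½·erfc((x−vt)/(2√(Dt))).
vt = 0.446 × 985 = 439.31 m and 2√(Dt) = 2√(0.785 × 985) = 55.61 m.
Argument (x−vt)/(2√(Dt)) = (406 − 439.31)/55.61 = -0.5990; ½·erfc(-0.5990) = 0.8015.
C = 2570 × 0.8015 = 2060 mg/L.

2060 mg/L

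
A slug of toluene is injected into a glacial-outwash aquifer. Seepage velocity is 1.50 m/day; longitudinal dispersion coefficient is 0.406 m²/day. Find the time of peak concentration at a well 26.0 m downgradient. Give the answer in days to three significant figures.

17.2 days

For the 1D instantaneous-source solution, setting ∂C/∂t = 0 at fixed x gives v²t² + 2Dt − x² = 0, so t = (√(D² + v²x²) − D)/v².
√(D² + v²x²) = √(0.406² + 1.50² × 26.0²) = 39.00; v² = 2.25.
t = (39.00 − 0.406)/2.25 = 17.2 days (vs. the pure-advection estimate x/v = 17.3 d).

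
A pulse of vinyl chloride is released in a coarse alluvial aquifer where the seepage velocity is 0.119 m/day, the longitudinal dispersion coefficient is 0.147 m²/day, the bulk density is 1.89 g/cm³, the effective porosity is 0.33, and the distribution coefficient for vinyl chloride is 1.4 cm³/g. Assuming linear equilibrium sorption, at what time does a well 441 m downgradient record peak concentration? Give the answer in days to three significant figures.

33300 days

Retardation factor R = 1 + ρ_b·K_d/n = 1 + 1.89 × 1.4/0.33 = 9.018.
Sorption retards both mechanisms: v_R = v/R = 0.01320 m/day, D_R = D/R = 0.01630 m²/day.
Peak time from v_R²t² + 2D_R t − x² = 0: t = (√(D_R² + v_R²x²) − D_R)/v_R².
√(D_R² + v_R²x²) = √(0.01630² + 0.01320² × 441²) = 5.821; v_R² = 0.0001742.
t = (5.821 − 0.01630)/0.0001742 = 33300 days.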